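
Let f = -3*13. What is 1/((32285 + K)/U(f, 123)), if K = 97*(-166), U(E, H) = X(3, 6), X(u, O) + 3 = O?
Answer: 3/16183 ≈ 0.00018538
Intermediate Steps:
X(u, O) = -3 + O
f = -39
U(E, H) = 3 (U(E, H) = -3 + 6 = 3)
K = -16102
1/((32285 + K)/U(f, 123)) = 1/((32285 - 16102)/3) = 1/(16183*(⅓)) = 1/(16183/3) = 3/16183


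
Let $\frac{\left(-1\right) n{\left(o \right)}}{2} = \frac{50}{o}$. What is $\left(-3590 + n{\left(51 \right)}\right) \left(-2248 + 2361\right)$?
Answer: $- \frac{20700470}{51} \approx -4.0589 \cdot 10^{5}$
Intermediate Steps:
$n{\left(o \right)} = - \frac{100}{o}$ ($n{\left(o \right)} = - 2 \frac{50}{o} = - \frac{100}{o}$)
$\left(-3590 + n{\left(51 \right)}\right) \left(-2248 + 2361\right) = \left(-3590 - \frac{100}{51}\right) \left(-2248 + 2361\right) = \left(-3590 - \frac{100}{51}\right) 113 = \left(- \frac{183190}{51}\right) 113 = - \frac{20700470}{51}$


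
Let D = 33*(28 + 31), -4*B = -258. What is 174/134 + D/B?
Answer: 90707/2881 ≈ 31.485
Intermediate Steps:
B = 129/2 (B = -¼*(-258) = 129/2 ≈ 64.500)
D = 1947 (D = 33*59 = 1947)
174/134 + D/B = 174/134 + 1947/(129/2) = 174*(1/134) + 1947*(2/129) = 87/67 + 1298/43 = 90707/2881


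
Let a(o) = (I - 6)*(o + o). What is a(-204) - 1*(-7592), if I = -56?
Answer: 32888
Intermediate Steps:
a(o) = -124*o (a(o) = (-56 - 6)*(o + o) = -124*o)
a(-204) - 1*(-7592) = -124*(-204) - 1*(-7592) = 25296 + 7592 = 32888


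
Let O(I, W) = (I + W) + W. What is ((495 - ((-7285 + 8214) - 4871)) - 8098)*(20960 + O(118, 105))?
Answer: -77935368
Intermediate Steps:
O(I, W) = I + 2*W
((495 - ((-7285 + 8214) - 4871)) - 8098)*(20960 + O(118, 105)) = ((495 - ((-7285 + 8214) - 4871)) - 8098)*(20960 + (118 + 2*105)) = ((495 - (929 - 4871)) - 8098)*(20960 + (118 + 210)) = ((495 - 1*(-3942)) - 8098)*(20960 + 328) = ((495 + 3942) - 8098)*21288 = (4437 - 8098)*21288 = -3661*21288 = -77935368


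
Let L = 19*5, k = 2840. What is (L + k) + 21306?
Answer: 24241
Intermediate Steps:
L = 95
(L + k) + 21306 = (95 + 2840) + 21306 = 2935 + 21306 = 24241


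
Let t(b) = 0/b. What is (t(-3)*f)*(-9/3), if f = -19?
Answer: 0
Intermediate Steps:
t(b) = 0
(t(-3)*f)*(-9/3) = (0*(-19))*(-9/3) = 0*(-9*⅓) = 0*(-3) = 0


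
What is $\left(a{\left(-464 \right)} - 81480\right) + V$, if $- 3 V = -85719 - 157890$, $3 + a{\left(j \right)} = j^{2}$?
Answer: $215016$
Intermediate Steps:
$a{\left(j \right)} = -3 + j^{2}$
$V = 81203$ ($V = - \frac{-85719 - 157890}{3} = \left(- \frac{1}{3}\right) \left(-243609\right) = 81203$)
$\left(a{\left(-464 \right)} - 81480\right) + V = \left(\left(-3 + \left(-464\right)^{2}\right) - 81480\right) + 81203 = \left(\left(-3 + 215296\right) - 81480\right) + 81203 = \left(215293 - 81480\right) + 81203 = 133813 + 81203 = 215016$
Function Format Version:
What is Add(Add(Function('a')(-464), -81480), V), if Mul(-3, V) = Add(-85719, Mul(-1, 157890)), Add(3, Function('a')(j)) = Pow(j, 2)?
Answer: 215016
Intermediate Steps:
Function('a')(j) = Add(-3, Pow(j, 2))
V = 81203 (V = Mul(Rational(-1, 3), Add(-85719, Mul(-1, 157890))) = Mul(Rational(-1, 3), Add(-85719, -157890)) = Mul(Rational(-1, 3), -243609) = 81203)
Add(Add(Function('a')(-464), -81480), V) = Add(Add(Add(-3, Pow(-464, 2)), -81480), 81203) = Add(Add(Add(-3, 215296), -81480), 81203) = Add(Add(215293, -81480), 81203) = Add(133813, 81203) = 215016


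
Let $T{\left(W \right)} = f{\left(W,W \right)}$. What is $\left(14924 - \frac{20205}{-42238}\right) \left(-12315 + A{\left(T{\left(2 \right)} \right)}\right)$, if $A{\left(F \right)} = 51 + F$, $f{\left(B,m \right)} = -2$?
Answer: $- \frac{3866121257561}{21119} \approx -1.8306 \cdot 10^{8}$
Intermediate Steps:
$T{\left(W \right)} = -2$
$\left(14924 - \frac{20205}{-42238}\right) \left(-12315 + A{\left(T{\left(2 \right)} \right)}\right) = \left(14924 - \frac{20205}{-42238}\right) \left(-12315 + \left(51 - 2\right)\right) = \left(14924 - - \frac{20205}{42238}\right) \left(-12315 + 49\right) = \left(14924 + \frac{20205}{42238}\right) \left(-12266\right) = \frac{630380117}{42238} \left(-12266\right) = - \frac{3866121257561}{21119}$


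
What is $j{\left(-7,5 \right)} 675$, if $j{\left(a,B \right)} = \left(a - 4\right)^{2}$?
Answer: $81675$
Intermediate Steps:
$j{\left(a,B \right)} = \left(-4 + a\right)^{2}$
$j{\left(-7,5 \right)} 675 = \left(-4 - 7\right)^{2} \cdot 675 = \left(-11\right)^{2} \cdot 675 = 121 \cdot 675 = 81675$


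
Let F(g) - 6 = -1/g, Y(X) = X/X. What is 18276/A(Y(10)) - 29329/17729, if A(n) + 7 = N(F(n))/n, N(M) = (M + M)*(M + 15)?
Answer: 318354707/3421697 ≈ 93.040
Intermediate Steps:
Y(X) = 1
F(g) = 6 - 1/g
N(M) = 2*M*(15 + M) (N(M) = (2*M)*(15 + M) = 2*M*(15 + M))
A(n) = -7 + 2*(6 - 1/n)*(21 - 1/n)/n (A(n) = -7 + (2*(6 - 1/n)*(15 + (6 - 1/n)))/n = -7 + (2*(6 - 1/n)*(21 - 1/n))/n = -7 + 2*(6 - 1/n)*(21 - 1/n)/n)
18276/A(Y(10)) - 29329/17729 = 18276/(-7 - 54/1² + 2/1³ + 252/1) - 29329/17729 = 18276/(-7 - 54*1 + 2*1 + 252*1) - 29329*1/17729 = 18276/(-7 - 54 + 2 + 252) - 29329/17729 = 18276/193 - 29329/17729 = 318354707/3421697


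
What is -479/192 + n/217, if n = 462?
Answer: -2177/5952 ≈ -0.36576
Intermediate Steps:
-479/192 + n/217 = -479/192 + 462/217 = -479*1/192 + 462*(1/217) = -479/192 + 66/31 = -2177/5952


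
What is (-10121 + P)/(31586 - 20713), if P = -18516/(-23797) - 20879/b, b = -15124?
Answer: -3641829991641/3913256067844 ≈ -0.93064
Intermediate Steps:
P = 776893547/359905828 (P = -18516/(-23797) - 20879/(-15124) = -18516*(-1/23797) - 20879*(-1/15124) = 18516/23797 + 20879/15124 = 776893547/359905828 ≈ 2.1586)
(-10121 + P)/(31586 - 20713) = (-10121 + 776893547/359905828)/(31586 - 20713) = -3641829991641/359905828/10873 = -3641829991641/359905828*1/10873 = -3641829991641/3913256067844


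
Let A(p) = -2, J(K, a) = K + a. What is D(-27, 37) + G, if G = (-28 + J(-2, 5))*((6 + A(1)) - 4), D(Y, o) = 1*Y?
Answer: -27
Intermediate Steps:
D(Y, o) = Y
G = 0 (G = (-28 + (-2 + 5))*((6 - 2) - 4) = (-28 + 3)*(4 - 4) = -25*0 = 0)
D(-27, 37) + G = -27 + 0 = -27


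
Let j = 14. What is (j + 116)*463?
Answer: 60190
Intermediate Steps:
(j + 116)*463 = (14 + 116)*463 = 130*463 = 60190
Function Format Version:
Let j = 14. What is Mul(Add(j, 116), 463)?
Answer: 60190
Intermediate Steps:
Mul(Add(j, 116), 463) = Mul(Add(14, 116), 463) = Mul(130, 463) = 60190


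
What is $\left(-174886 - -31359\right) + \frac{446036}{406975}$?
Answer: $- \frac{58411454789}{406975} \approx -1.4353 \cdot 10^{5}$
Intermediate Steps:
$\left(-174886 - -31359\right) + \frac{446036}{406975} = \left(-174886 + 31359\right) + 446036 \cdot \frac{1}{406975} = -143527 + \frac{446036}{406975} = - \frac{58411454789}{406975}$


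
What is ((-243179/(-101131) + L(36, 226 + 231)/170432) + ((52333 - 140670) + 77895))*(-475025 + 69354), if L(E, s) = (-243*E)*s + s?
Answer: 3180825621669299345/749389504 ≈ 4.2446e+9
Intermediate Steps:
L(E, s) = s - 243*E*s (L(E, s) = -243*E*s + s = s - 243*E*s)
((-243179/(-101131) + L(36, 226 + 231)/170432) + ((52333 - 140670) + 77895))*(-475025 + 69354) = ((-243179/(-101131) + ((226 + 231)*(1 - 243*36))/170432) + ((52333 - 140670) + 77895))*(-475025 + 69354) = ((-243179*(-1/101131) + (457*(1 - 8748))*(1/170432)) + (-88337 + 77895))*(-405671) = ((10573/4397 + (457*(-8747))*(1/170432)) - 10442)*(-405671) = ((10573/4397 - 3997379*1/170432) - 10442)*(-405671) = ((10573/4397 - 3997379/170432) - 10442)*(-405671) = (-15774497927/749389504 - 10442)*(-405671) = -7840899698695/749389504*(-405671) = 3180825621669299345/749389504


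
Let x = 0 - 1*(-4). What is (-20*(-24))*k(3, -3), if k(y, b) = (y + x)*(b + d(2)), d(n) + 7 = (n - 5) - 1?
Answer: -47040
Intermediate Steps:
d(n) = -13 + n (d(n) = -7 + ((n - 5) - 1) = -7 + ((-5 + n) - 1) = -7 + (-6 + n) = -13 + n)
x = 4 (x = 0 + 4 = 4)
k(y, b) = (-11 + b)*(4 + y) (k(y, b) = (y + 4)*(b + (-13 + 2)) = (4 + y)*(b - 11) = (4 + y)*(-11 + b) = (-11 + b)*(4 + y))
(-20*(-24))*k(3, -3) = (-20*(-24))*(-44 - 11*3 + 4*(-3) - 3*3) = 480*(-44 - 33 - 12 - 9) = 480*(-98) = -47040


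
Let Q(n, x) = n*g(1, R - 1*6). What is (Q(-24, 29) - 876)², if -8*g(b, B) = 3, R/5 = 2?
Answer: 751689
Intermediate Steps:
R = 10 (R = 5*2 = 10)
g(b, B) = -3/8 (g(b, B) = -⅛*3 = -3/8)
Q(n, x) = -3*n/8 (Q(n, x) = n*(-3/8) = -3*n/8)
(Q(-24, 29) - 876)² = (-3/8*(-24) - 876)² = (9 - 876)² = (-867)² = 751689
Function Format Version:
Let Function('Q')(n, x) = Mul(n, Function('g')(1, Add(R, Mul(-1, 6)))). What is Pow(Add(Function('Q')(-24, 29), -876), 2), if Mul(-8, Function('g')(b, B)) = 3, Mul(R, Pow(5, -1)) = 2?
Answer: 751689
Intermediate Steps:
R = 10 (R = Mul(5, 2) = 10)
Function('g')(b, B) = Rational(-3, 8) (Function('g')(b, B) = Mul(Rational(-1, 8), 3) = Rational(-3, 8))
Function('Q')(n, x) = Mul(Rational(-3, 8), n) (Function('Q')(n, x) = Mul(n, Rational(-3, 8)) = Mul(Rational(-3, 8), n))
Pow(Add(Function('Q')(-24, 29), -876), 2) = Pow(Add(Mul(Rational(-3, 8), -24), -876), 2) = Pow(Add(9, -876), 2) = Pow(-867, 2) = 751689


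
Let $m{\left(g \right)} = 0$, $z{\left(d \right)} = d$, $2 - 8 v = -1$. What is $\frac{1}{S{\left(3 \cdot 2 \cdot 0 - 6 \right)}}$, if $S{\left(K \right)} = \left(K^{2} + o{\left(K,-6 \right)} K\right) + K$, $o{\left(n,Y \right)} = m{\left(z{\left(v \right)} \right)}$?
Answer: $\frac{1}{30} \approx 0.033333$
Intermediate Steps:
$v = \frac{3}{8}$ ($v = \frac{1}{4} - - \frac{1}{8} = \frac{1}{4} + \frac{1}{8} = \frac{3}{8} \approx 0.375$)
$o{\left(n,Y \right)} = 0$
$S{\left(K \right)} = K + K^{2}$ ($S{\left(K \right)} = \left(K^{2} + 0 K\right) + K = \left(K^{2} + 0\right) + K = K^{2} + K = K + K^{2}$)
$\frac{1}{S{\left(3 \cdot 2 \cdot 0 - 6 \right)}} = \frac{1}{\left(3 \cdot 2 \cdot 0 - 6\right) \left(1 - \left(6 - 3 \cdot 2 \cdot 0\right)\right)} = \frac{1}{\left(3 \cdot 0 - 6\right) \left(1 + \left(3 \cdot 0 - 6\right)\right)} = \frac{1}{\left(0 - 6\right) \left(1 + \left(0 - 6\right)\right)} = \frac{1}{\left(-6\right) \left(1 - 6\right)} = \frac{1}{\left(-6\right) \left(-5\right)} = \frac{1}{30}$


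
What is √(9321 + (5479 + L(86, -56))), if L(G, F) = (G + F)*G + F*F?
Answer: 2*√5129 ≈ 143.23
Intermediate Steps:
L(G, F) = F² + G*(F + G) (L(G, F) = (F + G)*G + F² = G*(F + G) + F² = F² + G*(F + G))
√(9321 + (5479 + L(86, -56))) = √(9321 + (5479 + ((-56)² + 86² - 56*86))) = √(9321 + (5479 + (3136 + 7396 - 4816))) = √(9321 + (5479 + 5716)) = √(9321 + 11195) = √20516 = 2*√5129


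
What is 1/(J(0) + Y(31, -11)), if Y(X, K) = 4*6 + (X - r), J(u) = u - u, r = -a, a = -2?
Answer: 1/53 ≈ 0.018868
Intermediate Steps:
r = 2 (r = -1*(-2) = 2)
J(u) = 0
Y(X, K) = 22 + X (Y(X, K) = 4*6 + (X - 1*2) = 24 + (X - 2) = 24 + (-2 + X) = 22 + X)
1/(J(0) + Y(31, -11)) = 1/(0 + (22 + 31)) = 1/(0 + 53) = 1/53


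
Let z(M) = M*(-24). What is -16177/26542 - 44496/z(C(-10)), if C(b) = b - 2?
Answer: -2058458/13271 ≈ -155.11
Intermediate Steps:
C(b) = -2 + b
z(M) = -24*M
-16177/26542 - 44496/z(C(-10)) = -16177/26542 - 44496*(-1/(24*(-2 - 10))) = -16177*1/26542 - 44496/((-24*(-12))) = -16177/26542 - 44496/288 = -16177/26542 - 44496*1/288 = -16177/26542 - 309/2 = -2058458/13271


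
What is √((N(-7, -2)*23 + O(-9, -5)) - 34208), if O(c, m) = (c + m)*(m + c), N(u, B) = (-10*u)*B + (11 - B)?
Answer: I*√36933 ≈ 192.18*I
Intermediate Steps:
N(u, B) = 11 - B - 10*B*u (N(u, B) = -10*B*u + (11 - B) = 11 - B - 10*B*u)
O(c, m) = (c + m)² (O(c, m) = (c + m)*(c + m) = (c + m)²)
√((N(-7, -2)*23 + O(-9, -5)) - 34208) = √(((11 - 1*(-2) - 10*(-2)*(-7))*23 + (-9 - 5)²) - 34208) = √(((11 + 2 - 140)*23 + (-14)²) - 34208) = √((-127*23 + 196) - 34208) = √((-2921 + 196) - 34208) = √(-2725 - 34208) = √(-36933) = I*√36933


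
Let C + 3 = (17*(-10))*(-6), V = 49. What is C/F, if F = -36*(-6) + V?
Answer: 1017/265 ≈ 3.8377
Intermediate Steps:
C = 1017 (C = -3 + (17*(-10))*(-6) = -3 - 170*(-6) = -3 + 1020 = 1017)
F = 265 (F = -36*(-6) + 49 = 216 + 49 = 265)
C/F = 1017/265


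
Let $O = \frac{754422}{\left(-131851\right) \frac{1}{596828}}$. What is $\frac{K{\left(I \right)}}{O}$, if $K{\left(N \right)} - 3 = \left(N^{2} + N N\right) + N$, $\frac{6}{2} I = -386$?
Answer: $- \frac{39141419711}{4052341560744} \approx -0.009659$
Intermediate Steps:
$I = - \frac{386}{3}$ ($I = \frac{1}{3} \left(-386\right) = - \frac{386}{3} \approx -128.67$)
$K{\left(N \right)} = 3 + N + 2 N^{2}$ ($K{\left(N \right)} = 3 + \left(\left(N^{2} + N N\right) + N\right) = 3 + \left(\left(N^{2} + N^{2}\right) + N\right) = 3 + \left(2 N^{2} + N\right) = 3 + \left(N + 2 N^{2}\right) = 3 + N + 2 N^{2}$)
$O = - \frac{450260173416}{131851}$ ($O = \frac{754422}{\left(-131851\right) \frac{1}{596828}} = \frac{754422}{- \frac{131851}{596828}} = 754422 \left(- \frac{596828}{131851}\right) = - \frac{450260173416}{131851} \approx -3.4149 \cdot 10^{6}$)
$\frac{K{\left(I \right)}}{O} = \frac{3 - \frac{386}{3} + 2 \left(- \frac{386}{3}\right)^{2}}{- \frac{450260173416}{131851}} = \left(3 - \frac{386}{3} + 2 \cdot \frac{148996}{9}\right) \left(- \frac{131851}{450260173416}\right) = \left(3 - \frac{386}{3} + \frac{297992}{9}\right) \left(- \frac{131851}{450260173416}\right) = \frac{296861}{9} \left(- \frac{131851}{450260173416}\right) = - \frac{39141419711}{4052341560744}$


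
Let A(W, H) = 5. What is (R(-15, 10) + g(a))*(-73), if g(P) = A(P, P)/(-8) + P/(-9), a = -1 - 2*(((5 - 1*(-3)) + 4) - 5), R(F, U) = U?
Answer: -19345/24 ≈ -806.04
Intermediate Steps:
a = -15 (a = -1 - 2*(((5 + 3) + 4) - 5) = -1 - 2*((8 + 4) - 5) = -1 - 2*(12 - 5) = -1 - 2*7 = -1 - 14 = -15)
g(P) = -5/8 - P/9 (g(P) = 5/(-8) + P/(-9) = 5*(-⅛) + P*(-⅑) = -5/8 - P/9)
(R(-15, 10) + g(a))*(-73) = (10 + (-5/8 - ⅑*(-15)))*(-73) = (10 + (-5/8 + 5/3))*(-73) = (10 + 25/24)*(-73) = (265/24)*(-73) = -19345/24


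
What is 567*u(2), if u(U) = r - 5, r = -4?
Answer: -5103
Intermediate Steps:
u(U) = -9 (u(U) = -4 - 5 = -9)
567*u(2) = 567*(-9) = -5103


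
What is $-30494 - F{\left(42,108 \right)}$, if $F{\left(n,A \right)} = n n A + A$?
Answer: $-221114$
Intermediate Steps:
$F{\left(n,A \right)} = A + A n^{2}$ ($F{\left(n,A \right)} = n^{2} A + A = A n^{2} + A = A + A n^{2}$)
$-30494 - F{\left(42,108 \right)} = -30494 - 108 \left(1 + 42^{2}\right) = -30494 - 108 \left(1 + 1764\right) = -30494 - 108 \cdot 1765 = -30494 - 190620 = -221114$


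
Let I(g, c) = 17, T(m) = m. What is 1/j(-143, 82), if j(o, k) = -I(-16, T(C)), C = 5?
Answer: -1/17 ≈ -0.058824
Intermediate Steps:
j(o, k) = -17 (j(o, k) = -1*17 = -17)
1/j(-143, 82) = 1/(-17) = -1/17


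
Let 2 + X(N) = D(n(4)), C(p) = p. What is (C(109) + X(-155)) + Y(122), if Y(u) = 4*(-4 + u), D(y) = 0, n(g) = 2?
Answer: 579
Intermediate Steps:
X(N) = -2 (X(N) = -2 + 0 = -2)
Y(u) = -16 + 4*u
(C(109) + X(-155)) + Y(122) = (109 - 2) + (-16 + 4*122) = 107 + (-16 + 488) = 107 + 472 = 579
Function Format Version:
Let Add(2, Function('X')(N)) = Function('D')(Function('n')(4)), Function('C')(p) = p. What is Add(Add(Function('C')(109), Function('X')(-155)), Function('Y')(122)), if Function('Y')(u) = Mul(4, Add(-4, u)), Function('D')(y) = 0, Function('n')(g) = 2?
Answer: 579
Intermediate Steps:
Function('X')(N) = -2 (Function('X')(N) = Add(-2, 0) = -2)
Function('Y')(u) = Add(-16, Mul(4, u))
Add(Add(Function('C')(109), Function('X')(-155)), Function('Y')(122)) = Add(Add(109, -2), Add(-16, Mul(4, 122))) = Add(107, Add(-16, 488)) = Add(107, 472) = 579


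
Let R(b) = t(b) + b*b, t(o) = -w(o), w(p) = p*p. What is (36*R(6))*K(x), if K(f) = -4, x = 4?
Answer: 0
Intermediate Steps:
w(p) = p²
t(o) = -o²
R(b) = 0 (R(b) = -b² + b*b = -b² + b² = 0)
(36*R(6))*K(x) = (36*0)*(-4) = 0*(-4) = 0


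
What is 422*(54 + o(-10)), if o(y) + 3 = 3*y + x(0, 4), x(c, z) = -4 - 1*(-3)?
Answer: 8440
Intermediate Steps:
x(c, z) = -1 (x(c, z) = -4 + 3 = -1)
o(y) = -4 + 3*y (o(y) = -3 + (3*y - 1) = -3 + (-1 + 3*y) = -4 + 3*y)
422*(54 + o(-10)) = 422*(54 + (-4 + 3*(-10))) = 422*(54 + (-4 - 30)) = 422*(54 - 34) = 422*20 = 8440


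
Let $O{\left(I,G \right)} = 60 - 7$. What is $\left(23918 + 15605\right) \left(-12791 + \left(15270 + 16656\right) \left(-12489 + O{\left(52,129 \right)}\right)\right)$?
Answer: $-15692390840621$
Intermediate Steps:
$O{\left(I,G \right)} = 53$
$\left(23918 + 15605\right) \left(-12791 + \left(15270 + 16656\right) \left(-12489 + O{\left(52,129 \right)}\right)\right) = \left(23918 + 15605\right) \left(-12791 + \left(15270 + 16656\right) \left(-12489 + 53\right)\right) = 39523 \left(-12791 + 31926 \left(-12436\right)\right) = 39523 \left(-12791 - 397031736\right) = 39523 \left(-397044527\right) = -15692390840621$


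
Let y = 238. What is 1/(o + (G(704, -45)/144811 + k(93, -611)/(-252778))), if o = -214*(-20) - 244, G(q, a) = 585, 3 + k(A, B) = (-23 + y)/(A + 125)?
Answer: 7979897620844/32206899098076753 ≈ 0.00024777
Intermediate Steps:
k(A, B) = -3 + 215/(125 + A) (k(A, B) = -3 + (-23 + 238)/(A + 125) = -3 + 215/(125 + A))
o = 4036 (o = 4280 - 244 = 4036)
1/(o + (G(704, -45)/144811 + k(93, -611)/(-252778))) = 1/(4036 + (585/144811 + ((-160 - 3*93)/(125 + 93))/(-252778))) = 1/(4036 + (585*(1/144811) + ((-160 - 279)/218)*(-1/252778))) = 1/(4036 + (585/144811 + ((1/218)*(-439))*(-1/252778))) = 1/(4036 + (585/144811 - 439/218*(-1/252778))) = 1/(4036 + (585/144811 + 439/55105604)) = 1/(4036 + 32300350369/7979897620844) = 1/(32206899098076753/7979897620844) = 7979897620844/32206899098076753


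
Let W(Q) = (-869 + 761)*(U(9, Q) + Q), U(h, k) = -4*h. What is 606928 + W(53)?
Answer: 605092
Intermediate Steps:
W(Q) = 3888 - 108*Q (W(Q) = (-869 + 761)*(-4*9 + Q) = -108*(-36 + Q) = 3888 - 108*Q)
606928 + W(53) = 606928 + (3888 - 108*53) = 606928 + (3888 - 5724) = 606928 - 1836 = 605092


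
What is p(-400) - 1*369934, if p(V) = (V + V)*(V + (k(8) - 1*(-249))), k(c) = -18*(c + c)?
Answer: -18734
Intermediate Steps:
k(c) = -36*c
p(V) = 2*V*(-39 + V) (p(V) = (V + V)*(V + (-36*8 - 1*(-249))) = (2*V)*(V + (-288 + 249)) = (2*V)*(V - 39) = (2*V)*(-39 + V) = 2*V*(-39 + V))
p(-400) - 1*369934 = 2*(-400)*(-39 - 400) - 1*369934 = 2*(-400)*(-439) - 369934 = 351200 - 369934 = -18734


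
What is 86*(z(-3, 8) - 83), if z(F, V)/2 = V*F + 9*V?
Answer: 1118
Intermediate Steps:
z(F, V) = 18*V + 2*F*V (z(F, V) = 2*(V*F + 9*V) = 2*(F*V + 9*V) = 2*(9*V + F*V) = 18*V + 2*F*V)
86*(z(-3, 8) - 83) = 86*(2*8*(9 - 3) - 83) = 86*(2*8*6 - 83) = 86*(96 - 83) = 86*13 = 1118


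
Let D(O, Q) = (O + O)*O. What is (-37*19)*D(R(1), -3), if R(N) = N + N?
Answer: -5624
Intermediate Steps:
R(N) = 2*N
D(O, Q) = 2*O**2 (D(O, Q) = (2*O)*O = 2*O**2)
(-37*19)*D(R(1), -3) = (-37*19)*(2*(2*1)**2) = -1406*2**2 = -1406*4 = -703*8 = -5624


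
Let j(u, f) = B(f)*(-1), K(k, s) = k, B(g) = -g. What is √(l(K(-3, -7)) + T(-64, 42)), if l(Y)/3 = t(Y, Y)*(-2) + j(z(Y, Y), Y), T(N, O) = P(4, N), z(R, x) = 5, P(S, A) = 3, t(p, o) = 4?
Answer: I*√30 ≈ 5.4772*I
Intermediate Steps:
T(N, O) = 3
j(u, f) = f (j(u, f) = -f*(-1) = f)
l(Y) = -24 + 3*Y (l(Y) = 3*(4*(-2) + Y) = 3*(-8 + Y) = -24 + 3*Y)
√(l(K(-3, -7)) + T(-64, 42)) = √((-24 + 3*(-3)) + 3) = √((-24 - 9) + 3) = √(-33 + 3) = √(-30) = I*√30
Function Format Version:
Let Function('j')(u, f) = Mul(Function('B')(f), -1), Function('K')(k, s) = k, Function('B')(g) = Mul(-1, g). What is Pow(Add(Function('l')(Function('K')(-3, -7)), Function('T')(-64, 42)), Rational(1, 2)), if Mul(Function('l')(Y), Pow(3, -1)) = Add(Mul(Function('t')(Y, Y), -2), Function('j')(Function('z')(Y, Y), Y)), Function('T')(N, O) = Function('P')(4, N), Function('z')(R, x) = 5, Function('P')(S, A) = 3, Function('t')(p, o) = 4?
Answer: Mul(I, Pow(30, Rational(1, 2))) ≈ Mul(5.4772, I)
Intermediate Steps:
Function('T')(N, O) = 3
Function('j')(u, f) = f (Function('j')(u, f) = Mul(Mul(-1, f), -1) = f)
Function('l')(Y) = Add(-24, Mul(3, Y)) (Function('l')(Y) = Mul(3, Add(Mul(4, -2), Y)) = Mul(3, Add(-8, Y)) = Add(-24, Mul(3, Y)))
Pow(Add(Function('l')(Function('K')(-3, -7)), Function('T')(-64, 42)), Rational(1, 2)) = Pow(Add(Add(-24, Mul(3, -3)), 3), Rational(1, 2)) = Pow(Add(Add(-24, -9), 3), Rational(1, 2)) = Pow(Add(-33, 3), Rational(1, 2)) = Pow(-30, Rational(1, 2)) = Mul(I, Pow(30, Rational(1, 2)))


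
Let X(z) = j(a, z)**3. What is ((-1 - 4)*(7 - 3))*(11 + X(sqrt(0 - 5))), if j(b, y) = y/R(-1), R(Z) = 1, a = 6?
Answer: -220 + 100*I*sqrt(5) ≈ -220.0 + 223.61*I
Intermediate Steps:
j(b, y) = y (j(b, y) = y/1 = y*1 = y)
X(z) = z**3
((-1 - 4)*(7 - 3))*(11 + X(sqrt(0 - 5))) = ((-1 - 4)*(7 - 3))*(11 + (sqrt(0 - 5))**3) = (-5*4)*(11 + (sqrt(-5))**3) = -20*(11 + (I*sqrt(5))**3) = -20*(11 - 5*I*sqrt(5)) = -220 + 100*I*sqrt(5)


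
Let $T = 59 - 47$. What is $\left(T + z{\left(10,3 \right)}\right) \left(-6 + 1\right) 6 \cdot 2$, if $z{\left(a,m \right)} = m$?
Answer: $-900$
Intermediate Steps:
$T = 12$ ($T = 59 - 47 = 12$)
$\left(T + z{\left(10,3 \right)}\right) \left(-6 + 1\right) 6 \cdot 2 = \left(12 + 3\right) \left(-6 + 1\right) 6 \cdot 2 = 15 \left(\left(-5\right) 12\right) = 15 \left(-60\right) = -900$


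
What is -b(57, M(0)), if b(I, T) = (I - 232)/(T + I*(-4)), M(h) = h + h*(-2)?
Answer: -175/228 ≈ -0.76754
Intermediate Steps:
M(h) = -h (M(h) = h - 2*h = -h)
b(I, T) = (-232 + I)/(T - 4*I)
-b(57, M(0)) = -(232 - 1*57)/(-(-1)*0 + 4*57) = -(232 - 57)/(-1*0 + 228) = -175/(0 + 228) = -175/228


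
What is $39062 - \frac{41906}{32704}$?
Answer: $\frac{638720871}{16352} \approx 39061.0$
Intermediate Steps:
$39062 - \frac{41906}{32704} = 39062 - 41906 \cdot \frac{1}{32704} = 39062 - \frac{20953}{16352} = \frac{638720871}{16352}$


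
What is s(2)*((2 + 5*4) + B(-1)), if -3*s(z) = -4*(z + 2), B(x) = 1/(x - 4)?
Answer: 1744/15 ≈ 116.27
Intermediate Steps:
B(x) = 1/(-4 + x)
s(z) = 8/3 + 4*z/3 (s(z) = -(-4)*(z + 2)/3 = -(-4)*(2 + z)/3 = -(-8 - 4*z)/3 = 8/3 + 4*z/3)
s(2)*((2 + 5*4) + B(-1)) = (8/3 + (4/3)*2)*((2 + 5*4) + 1/(-4 - 1)) = (8/3 + 8/3)*((2 + 20) + 1/(-5)) = 16*(22 - ⅕)/3 = (16/3)*(109/5) = 1744/15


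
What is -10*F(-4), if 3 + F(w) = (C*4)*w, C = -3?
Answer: -450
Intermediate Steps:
F(w) = -3 - 12*w (F(w) = -3 + (-3*4)*w = -3 - 12*w)
-10*F(-4) = -10*(-3 - 12*(-4)) = -10*(-3 + 48) = -10*45 = -450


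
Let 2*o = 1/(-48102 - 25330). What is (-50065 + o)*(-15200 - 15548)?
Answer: 56520559739607/36716 ≈ 1.5394e+9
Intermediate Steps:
o = -1/146864 (o = 1/(2*(-48102 - 25330)) = (1/2)/(-73432) = (1/2)*(-1/73432) = -1/146864 ≈ -6.8090e-6)
(-50065 + o)*(-15200 - 15548) = (-50065 - 1/146864)*(-15200 - 15548) = -7352746161/146864*(-30748) = 56520559739607/36716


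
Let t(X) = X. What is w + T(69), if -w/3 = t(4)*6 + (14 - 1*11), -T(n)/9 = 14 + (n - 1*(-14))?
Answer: -954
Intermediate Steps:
T(n) = -252 - 9*n (T(n) = -9*(14 + (n - 1*(-14))) = -9*(14 + (n + 14)) = -9*(14 + (14 + n)) = -9*(28 + n) = -252 - 9*n)
w = -81 (w = -3*(4*6 + (14 - 1*11)) = -3*(24 + (14 - 11)) = -3*(24 + 3) = -3*27 = -81)
w + T(69) = -81 + (-252 - 9*69) = -81 + (-252 - 621) = -81 - 873 = -954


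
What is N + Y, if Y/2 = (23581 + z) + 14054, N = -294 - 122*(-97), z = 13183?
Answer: 113176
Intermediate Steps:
N = 11540 (N = -294 + 11834 = 11540)
Y = 101636 (Y = 2*((23581 + 13183) + 14054) = 2*(36764 + 14054) = 2*50818 = 101636)
N + Y = 11540 + 101636 = 113176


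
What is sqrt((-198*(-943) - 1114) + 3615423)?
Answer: sqrt(3801023) ≈ 1949.6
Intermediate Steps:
sqrt((-198*(-943) - 1114) + 3615423) = sqrt((186714 - 1114) + 3615423) = sqrt(185600 + 3615423) = sqrt(3801023)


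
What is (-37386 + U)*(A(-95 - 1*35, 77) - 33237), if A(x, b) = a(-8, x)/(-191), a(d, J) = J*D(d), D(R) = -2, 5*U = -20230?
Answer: 263032170664/191 ≈ 1.3771e+9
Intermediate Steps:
U = -4046 (U = (⅕)*(-20230) = -4046)
a(d, J) = -2*J (a(d, J) = J*(-2) = -2*J)
A(x, b) = 2*x/191 (A(x, b) = -2*x/(-191) = -2*x*(-1/191) = 2*x/191)
(-37386 + U)*(A(-95 - 1*35, 77) - 33237) = (-37386 - 4046)*(2*(-95 - 1*35)/191 - 33237) = -41432*(2*(-95 - 35)/191 - 33237) = -41432*((2/191)*(-130) - 33237) = -41432*(-260/191 - 33237) = -41432*(-6348527/191) = 263032170664/191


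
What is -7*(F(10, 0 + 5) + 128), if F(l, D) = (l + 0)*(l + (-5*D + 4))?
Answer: -126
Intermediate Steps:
F(l, D) = l*(4 + l - 5*D) (F(l, D) = l*(l + (4 - 5*D)) = l*(4 + l - 5*D))
-7*(F(10, 0 + 5) + 128) = -7*(10*(4 + 10 - 5*(0 + 5)) + 128) = -7*(10*(4 + 10 - 5*5) + 128) = -7*(10*(4 + 10 - 25) + 128) = -7*(10*(-11) + 128) = -7*(-110 + 128) = -7*18 = -126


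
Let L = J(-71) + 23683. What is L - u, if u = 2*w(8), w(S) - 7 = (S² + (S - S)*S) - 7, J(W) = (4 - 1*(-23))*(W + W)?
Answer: 19721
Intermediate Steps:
J(W) = 54*W (J(W) = (4 + 23)*(2*W) = 27*(2*W) = 54*W)
w(S) = S² (w(S) = 7 + ((S² + (S - S)*S) - 7) = 7 + ((S² + 0*S) - 7) = 7 + ((S² + 0) - 7) = 7 + (S² - 7) = 7 + (-7 + S²) = S²)
L = 19849 (L = 54*(-71) + 23683 = -3834 + 23683 = 19849)
u = 128 (u = 2*8² = 2*64 = 128)
L - u = 19849 - 1*128 = 19849 - 128 = 19721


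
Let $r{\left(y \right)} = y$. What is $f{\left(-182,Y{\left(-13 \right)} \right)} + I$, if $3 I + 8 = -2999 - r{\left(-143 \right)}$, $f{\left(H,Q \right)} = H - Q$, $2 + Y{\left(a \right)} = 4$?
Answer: $- \frac{3416}{3} \approx -1138.7$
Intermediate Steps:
$Y{\left(a \right)} = 2$ ($Y{\left(a \right)} = -2 + 4 = 2$)
$I = - \frac{2864}{3}$ ($I = - \frac{8}{3} + \frac{-2999 - -143}{3} = - \frac{8}{3} + \frac{-2999 + 143}{3} = - \frac{8}{3} + \frac{1}{3} \left(-2856\right) = - \frac{8}{3} - 952 = - \frac{2864}{3} \approx -954.67$)
$f{\left(-182,Y{\left(-13 \right)} \right)} + I = \left(-182 - 2\right) - \frac{2864}{3} = -184 - \frac{2864}{3} = - \frac{3416}{3}$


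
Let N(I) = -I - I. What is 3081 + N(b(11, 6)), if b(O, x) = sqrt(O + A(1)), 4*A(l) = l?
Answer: 3081 - 3*sqrt(5) ≈ 3074.3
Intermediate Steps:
A(l) = l/4
b(O, x) = sqrt(1/4 + O) (b(O, x) = sqrt(O + (1/4)*1) = sqrt(O + 1/4) = sqrt(1/4 + O))
N(I) = -2*I
3081 + N(b(11, 6)) = 3081 - sqrt(1 + 4*11) = 3081 - sqrt(1 + 44) = 3081 - sqrt(45) = 3081 - 3*sqrt(5)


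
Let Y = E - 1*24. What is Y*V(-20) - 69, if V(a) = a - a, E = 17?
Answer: -69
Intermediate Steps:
V(a) = 0
Y = -7 (Y = 17 - 1*24 = 17 - 24 = -7)
Y*V(-20) - 69 = -7*0 - 69 = 0 - 69 = -69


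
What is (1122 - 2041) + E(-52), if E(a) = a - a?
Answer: -919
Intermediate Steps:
E(a) = 0
(1122 - 2041) + E(-52) = (1122 - 2041) + 0 = -919 + 0 = -919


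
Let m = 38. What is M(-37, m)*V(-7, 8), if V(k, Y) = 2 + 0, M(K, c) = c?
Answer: 76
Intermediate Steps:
V(k, Y) = 2
M(-37, m)*V(-7, 8) = 38*2 = 76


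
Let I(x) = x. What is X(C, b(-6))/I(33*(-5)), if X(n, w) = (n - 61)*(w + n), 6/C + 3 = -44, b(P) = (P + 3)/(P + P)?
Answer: 66079/1457940 ≈ 0.045324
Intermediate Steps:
b(P) = (3 + P)/(2*P) (b(P) = (3 + P)/((2*P)) = (3 + P)*(1/(2*P)) = (3 + P)/(2*P))
C = -6/47 (C = 6/(-3 - 44) = 6/(-47) = 6*(-1/47) = -6/47 ≈ -0.12766)
X(n, w) = (-61 + n)*(n + w)
X(C, b(-6))/I(33*(-5)) = ((-6/47)² - 61*(-6/47) - 61*(3 - 6)/(2*(-6)) - 3*(3 - 6)/(47*(-6)))/((33*(-5))) = (36/2209 + 366/47 - 61*(-1)*(-3)/(2*6) - 3*(-1)*(-3)/(47*6))/(-165) = (36/2209 + 366/47 - 61*¼ - 6/47*¼)*(-1/165) = (36/2209 + 366/47 - 61/4 - 3/94)*(-1/165) = -66079/8836*(-1/165) = 66079/1457940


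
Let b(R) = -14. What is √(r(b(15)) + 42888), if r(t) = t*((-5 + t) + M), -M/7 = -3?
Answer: 2*√10715 ≈ 207.03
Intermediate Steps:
M = 21 (M = -7*(-3) = 21)
r(t) = t*(16 + t) (r(t) = t*((-5 + t) + 21) = t*(16 + t))
√(r(b(15)) + 42888) = √(-14*(16 - 14) + 42888) = √(-14*2 + 42888) = √(-28 + 42888) = √42860 = 2*√10715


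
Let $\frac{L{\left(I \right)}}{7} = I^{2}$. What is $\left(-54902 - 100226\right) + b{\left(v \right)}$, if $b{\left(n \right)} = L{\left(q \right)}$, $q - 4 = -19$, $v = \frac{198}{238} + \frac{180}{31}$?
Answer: $-153553$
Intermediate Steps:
$v = \frac{24489}{3689}$ ($v = 198 \cdot \frac{1}{238} + 180 \cdot \frac{1}{31} = \frac{99}{119} + \frac{180}{31} = \frac{24489}{3689} \approx 6.6384$)
$q = -15$ ($q = 4 - 19 = -15$)
$L{\left(I \right)} = 7 I^{2}$
$b{\left(n \right)} = 1575$ ($b{\left(n \right)} = 7 \left(-15\right)^{2} = 7 \cdot 225 = 1575$)
$\left(-54902 - 100226\right) + b{\left(v \right)} = \left(-54902 - 100226\right) + 1575 = -155128 + 1575 = -153553$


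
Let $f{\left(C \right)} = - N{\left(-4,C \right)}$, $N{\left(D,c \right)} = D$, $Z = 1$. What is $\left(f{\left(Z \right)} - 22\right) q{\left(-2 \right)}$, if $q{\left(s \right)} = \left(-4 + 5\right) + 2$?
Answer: $-54$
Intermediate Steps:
$f{\left(C \right)} = 4$ ($f{\left(C \right)} = \left(-1\right) \left(-4\right) = 4$)
$q{\left(s \right)} = 3$ ($q{\left(s \right)} = 1 + 2 = 3$)
$\left(f{\left(Z \right)} - 22\right) q{\left(-2 \right)} = \left(4 - 22\right) 3 = \left(-18\right) 3 = -54$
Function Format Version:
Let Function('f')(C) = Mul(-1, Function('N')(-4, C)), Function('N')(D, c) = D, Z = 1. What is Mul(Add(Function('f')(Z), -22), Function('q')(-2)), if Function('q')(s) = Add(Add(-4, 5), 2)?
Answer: -54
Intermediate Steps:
Function('f')(C) = 4 (Function('f')(C) = Mul(-1, -4) = 4)
Function('q')(s) = 3 (Function('q')(s) = Add(1, 2) = 3)
Mul(Add(Function('f')(Z), -22), Function('q')(-2)) = Mul(Add(4, -22), 3) = Mul(-18, 3) = -54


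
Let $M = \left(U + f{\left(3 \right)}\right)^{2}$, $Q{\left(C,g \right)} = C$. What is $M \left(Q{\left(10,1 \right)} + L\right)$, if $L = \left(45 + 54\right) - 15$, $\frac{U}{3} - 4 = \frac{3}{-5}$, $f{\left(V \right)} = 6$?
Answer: $\frac{616734}{25} \approx 24669.0$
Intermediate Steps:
$U = \frac{51}{5}$ ($U = 12 + 3 \frac{3}{-5} = 12 + 3 \cdot 3 \left(- \frac{1}{5}\right) = 12 + 3 \left(- \frac{3}{5}\right) = 12 - \frac{9}{5} = \frac{51}{5} \approx 10.2$)
$L = 84$ ($L = 99 - 15 = 84$)
$M = \frac{6561}{25}$ ($M = \left(\frac{51}{5} + 6\right)^{2} = \left(\frac{81}{5}\right)^{2} = \frac{6561}{25} \approx 262.44$)
$M \left(Q{\left(10,1 \right)} + L\right) = \frac{6561 \left(10 + 84\right)}{25} = \frac{6561}{25} \cdot 94 = \frac{616734}{25}$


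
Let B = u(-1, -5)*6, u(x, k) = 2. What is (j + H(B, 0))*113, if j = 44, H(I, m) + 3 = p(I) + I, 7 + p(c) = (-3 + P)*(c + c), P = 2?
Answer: 2486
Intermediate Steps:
p(c) = -7 - 2*c (p(c) = -7 + (-3 + 2)*(c + c) = -7 - 2*c)
B = 12 (B = 2*6 = 12)
H(I, m) = -10 - I (H(I, m) = -3 + ((-7 - 2*I) + I) = -3 + (-7 - I) = -10 - I)
(j + H(B, 0))*113 = (44 + (-10 - 1*12))*113 = (44 + (-10 - 12))*113 = (44 - 22)*113 = 22*113 = 2486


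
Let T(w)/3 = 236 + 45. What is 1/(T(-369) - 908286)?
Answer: -1/907443 ≈ -1.1020e-6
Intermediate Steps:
T(w) = 843 (T(w) = 3*(236 + 45) = 3*281 = 843)
1/(T(-369) - 908286) = 1/(843 - 908286) = 1/(-907443) = -1/907443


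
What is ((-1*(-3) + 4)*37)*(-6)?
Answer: -1554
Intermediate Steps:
((-1*(-3) + 4)*37)*(-6) = ((3 + 4)*37)*(-6) = (7*37)*(-6) = 259*(-6) = -1554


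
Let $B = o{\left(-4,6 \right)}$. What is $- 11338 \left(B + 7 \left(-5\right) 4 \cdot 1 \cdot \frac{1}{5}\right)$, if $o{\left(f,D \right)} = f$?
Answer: $362816$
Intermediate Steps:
$B = -4$
$- 11338 \left(B + 7 \left(-5\right) 4 \cdot 1 \cdot \frac{1}{5}\right) = - 11338 \left(-4 + 7 \left(-5\right) 4 \cdot 1 \cdot \frac{1}{5}\right) = - 11338 \left(-4 + 7 \left(- 20 \cdot 1 \cdot \frac{1}{5}\right)\right) = - 11338 \left(-4 + 7 \left(\left(-20\right) \frac{1}{5}\right)\right) = - 11338 \left(-4 + 7 \left(-4\right)\right) = - 11338 \left(-4 - 28\right) = \left(-11338\right) \left(-32\right) = 362816$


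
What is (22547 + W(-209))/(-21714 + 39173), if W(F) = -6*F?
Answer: 23801/17459 ≈ 1.3633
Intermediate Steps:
(22547 + W(-209))/(-21714 + 39173) = (22547 - 6*(-209))/(-21714 + 39173) = (22547 + 1254)/17459 = 23801*(1/17459) = 23801/17459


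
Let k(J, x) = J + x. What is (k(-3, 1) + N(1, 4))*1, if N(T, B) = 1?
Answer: -1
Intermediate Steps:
(k(-3, 1) + N(1, 4))*1 = ((-3 + 1) + 1)*1 = (-2 + 1)*1 = -1*1 = -1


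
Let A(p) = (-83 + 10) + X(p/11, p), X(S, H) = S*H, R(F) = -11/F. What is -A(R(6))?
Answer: 2617/36 ≈ 72.694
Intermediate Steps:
X(S, H) = H*S
A(p) = -73 + p**2/11 (A(p) = (-83 + 10) + p*(p/11) = -73 + p*(p*(1/11)) = -73 + p*(p/11) = -73 + p**2/11)
-A(R(6)) = -(-73 + (-11/6)**2/11) = -(-73 + (1/11)*(121/36)) = -(-73 + 11/36) = -1*(-2617/36) = 2617/36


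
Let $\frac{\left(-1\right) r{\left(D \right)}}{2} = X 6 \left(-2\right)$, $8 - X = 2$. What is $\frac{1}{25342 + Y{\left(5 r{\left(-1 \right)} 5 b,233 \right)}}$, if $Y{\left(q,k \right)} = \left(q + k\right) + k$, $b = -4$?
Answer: $\frac{1}{11408} \approx 8.7658 \cdot 10^{-5}$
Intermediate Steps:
$X = 6$ ($X = 8 - 2 = 6$)
$r{\left(D \right)} = 144$ ($r{\left(D \right)} = - 2 \cdot 6 \cdot 6 \left(-2\right) = - 2 \cdot 36 \left(-2\right) = \left(-2\right) \left(-72\right) = 144$)
$Y{\left(q,k \right)} = q + 2 k$ ($Y{\left(q,k \right)} = \left(k + q\right) + k = q + 2 k$)
$\frac{1}{25342 + Y{\left(5 r{\left(-1 \right)} 5 b,233 \right)}} = \frac{1}{25342 + \left(5 \cdot 144 \cdot 5 \left(-4\right) + 2 \cdot 233\right)} = \frac{1}{25342 + \left(720 \left(-20\right) + 466\right)} = \frac{1}{25342 + \left(-14400 + 466\right)} = \frac{1}{25342 - 13934} = \frac{1}{11408}$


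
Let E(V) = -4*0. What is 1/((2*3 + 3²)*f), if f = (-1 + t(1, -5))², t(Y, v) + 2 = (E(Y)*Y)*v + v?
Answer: 1/960 ≈ 0.0010417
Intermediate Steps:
E(V) = 0
t(Y, v) = -2 + v (t(Y, v) = -2 + ((0*Y)*v + v) = -2 + (0*v + v) = -2 + (0 + v) = -2 + v)
f = 64 (f = (-1 + (-2 - 5))² = (-1 - 7)² = (-8)² = 64)
1/((2*3 + 3²)*f) = 1/((2*3 + 3²)*64) = 1/((6 + 9)*64) = 1/(15*64) = 1/960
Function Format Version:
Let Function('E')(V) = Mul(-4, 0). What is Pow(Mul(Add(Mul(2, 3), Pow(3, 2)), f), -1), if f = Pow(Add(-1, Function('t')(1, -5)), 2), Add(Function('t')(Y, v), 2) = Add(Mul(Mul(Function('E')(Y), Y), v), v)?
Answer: Rational(1, 960) ≈ 0.0010417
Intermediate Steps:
Function('E')(V) = 0
Function('t')(Y, v) = Add(-2, v) (Function('t')(Y, v) = Add(-2, Add(Mul(Mul(0, Y), v), v)) = Add(-2, Add(Mul(0, v), v)) = Add(-2, Add(0, v)) = Add(-2, v))
f = 64 (f = Pow(Add(-1, Add(-2, -5)), 2) = Pow(Add(-1, -7), 2) = Pow(-8, 2) = 64)
Pow(Mul(Add(Mul(2, 3), Pow(3, 2)), f), -1) = Pow(Mul(Add(Mul(2, 3), Pow(3, 2)), 64), -1) = Pow(Mul(Add(6, 9), 64), -1) = Pow(Mul(15, 64), -1) = Pow(960, -1) = Rational(1, 960)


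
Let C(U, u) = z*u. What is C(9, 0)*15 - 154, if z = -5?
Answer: -154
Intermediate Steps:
C(U, u) = -5*u
C(9, 0)*15 - 154 = -5*0*15 - 154 = 0*15 - 154 = 0 - 154 = -154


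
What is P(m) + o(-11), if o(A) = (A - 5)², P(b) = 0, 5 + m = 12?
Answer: 256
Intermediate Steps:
m = 7 (m = -5 + 12 = 7)
o(A) = (-5 + A)²
P(m) + o(-11) = 0 + (-5 - 11)² = 0 + (-16)² = 0 + 256 = 256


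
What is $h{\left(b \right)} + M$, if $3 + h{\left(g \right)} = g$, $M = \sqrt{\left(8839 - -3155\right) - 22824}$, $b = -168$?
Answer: $-171 + 19 i \sqrt{30} \approx -171.0 + 104.07 i$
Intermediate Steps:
$M = 19 i \sqrt{30}$ ($M = \sqrt{\left(8839 + 3155\right) - 22824} = \sqrt{11994 - 22824} = \sqrt{-10830} = 19 i \sqrt{30} \approx 104.07 i$)
$h{\left(g \right)} = -3 + g$
$h{\left(b \right)} + M = \left(-3 - 168\right) + 19 i \sqrt{30} = -171 + 19 i \sqrt{30}$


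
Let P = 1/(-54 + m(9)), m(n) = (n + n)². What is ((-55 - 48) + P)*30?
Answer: -27809/9 ≈ -3089.9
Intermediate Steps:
m(n) = 4*n² (m(n) = (2*n)² = 4*n²)
P = 1/270 (P = 1/(-54 + 4*9²) = 1/(-54 + 4*81) = 1/(-54 + 324) = 1/270 ≈ 0.0037037)
((-55 - 48) + P)*30 = ((-55 - 48) + 1/270)*30 = (-103 + 1/270)*30 = -27809/270*30 = -27809/9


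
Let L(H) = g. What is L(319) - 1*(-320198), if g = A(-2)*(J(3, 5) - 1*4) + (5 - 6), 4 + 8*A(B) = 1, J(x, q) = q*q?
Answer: 2561513/8 ≈ 3.2019e+5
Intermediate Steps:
J(x, q) = q²
A(B) = -3/8 (A(B) = -½ + (⅛)*1 = -½ + ⅛ = -3/8)
g = -71/8 (g = -3*(5² - 1*4)/8 + (5 - 6) = -3*(25 - 4)/8 - 1 = -3/8*21 - 1 = -63/8 - 1 = -71/8 ≈ -8.8750)
L(H) = -71/8
L(319) - 1*(-320198) = -71/8 - 1*(-320198) = -71/8 + 320198 = 2561513/8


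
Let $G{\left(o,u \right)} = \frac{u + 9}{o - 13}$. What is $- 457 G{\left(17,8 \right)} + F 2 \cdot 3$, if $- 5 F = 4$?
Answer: $- \frac{38941}{20} \approx -1947.1$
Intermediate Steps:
$F = - \frac{4}{5}$ ($F = \left(- \frac{1}{5}\right) 4 = - \frac{4}{5} \approx -0.8$)
$G{\left(o,u \right)} = \frac{9 + u}{-13 + o}$
$- 457 G{\left(17,8 \right)} + F 2 \cdot 3 = - 457 \frac{9 + 8}{-13 + 17} + \left(- \frac{4}{5}\right) 2 \cdot 3 = - 457 \cdot \frac{1}{4} \cdot 17 - \frac{24}{5} = \left(-457\right) \frac{17}{4} - \frac{24}{5} = - \frac{7769}{4} - \frac{24}{5} = - \frac{38941}{20}$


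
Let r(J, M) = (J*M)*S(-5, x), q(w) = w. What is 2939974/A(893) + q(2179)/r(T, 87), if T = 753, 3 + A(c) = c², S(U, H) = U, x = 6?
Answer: 480632774368/130603712265 ≈ 3.6801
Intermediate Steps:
A(c) = -3 + c²
r(J, M) = -5*J*M (r(J, M) = (J*M)*(-5) = -5*J*M)
2939974/A(893) + q(2179)/r(T, 87) = 2939974/(-3 + 893²) + 2179/((-5*753*87)) = 2939974/(-3 + 797449) + 2179/(-327555) = 2939974/797446 + 2179*(-1/327555) = 2939974*(1/797446) - 2179/327555 = 1469987/398723 - 2179/327555 = 480632774368/130603712265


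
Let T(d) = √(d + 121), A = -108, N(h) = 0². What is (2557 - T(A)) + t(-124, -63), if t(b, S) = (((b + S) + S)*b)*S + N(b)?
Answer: -1950443 - √13 ≈ -1.9504e+6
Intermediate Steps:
N(h) = 0
T(d) = √(121 + d)
t(b, S) = S*b*(b + 2*S) (t(b, S) = (((b + S) + S)*b)*S + 0 = (((S + b) + S)*b)*S + 0 = ((b + 2*S)*b)*S + 0 = (b*(b + 2*S))*S + 0 = S*b*(b + 2*S) + 0 = S*b*(b + 2*S))
(2557 - T(A)) + t(-124, -63) = (2557 - √(121 - 108)) - 63*(-124)*(-124 + 2*(-63)) = (2557 - √13) - 63*(-124)*(-124 - 126) = (2557 - √13) - 63*(-124)*(-250) = (2557 - √13) - 1953000 = -1950443 - √13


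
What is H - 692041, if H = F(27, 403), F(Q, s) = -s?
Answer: -692444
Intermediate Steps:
H = -403 (H = -1*403 = -403)
H - 692041 = -403 - 692041 = -692444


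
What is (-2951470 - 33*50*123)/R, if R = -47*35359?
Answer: 3154420/1661873 ≈ 1.8981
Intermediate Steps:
R = -1661873
(-2951470 - 33*50*123)/R = (-2951470 - 33*50*123)/(-1661873) = (-2951470 - 1650*123)*(-1/1661873) = (-2951470 - 1*202950)*(-1/1661873) = (-2951470 - 202950)*(-1/1661873) = -3154420*(-1/1661873) = 3154420/1661873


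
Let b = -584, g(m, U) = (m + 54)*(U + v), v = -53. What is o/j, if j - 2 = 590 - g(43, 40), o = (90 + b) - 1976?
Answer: -2470/1853 ≈ -1.3330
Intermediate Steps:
g(m, U) = (-53 + U)*(54 + m) (g(m, U) = (m + 54)*(U - 53) = (54 + m)*(-53 + U) = (-53 + U)*(54 + m))
o = -2470 (o = (90 - 584) - 1976 = -494 - 1976 = -2470)
j = 1853 (j = 2 + (590 - (-2862 - 53*43 + 54*40 + 40*43)) = 2 + (590 - (-2862 - 2279 + 2160 + 1720)) = 2 + (590 - 1*(-1261)) = 2 + (590 + 1261) = 2 + 1851 = 1853)
o/j = -2470/1853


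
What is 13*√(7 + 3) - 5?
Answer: -5 + 13*√10 ≈ 36.110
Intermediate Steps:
13*√(7 + 3) - 5 = 13*√10 - 5 = -5 + 13*√10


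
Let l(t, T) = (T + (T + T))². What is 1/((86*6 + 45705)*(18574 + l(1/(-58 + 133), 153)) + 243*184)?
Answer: 1/10596440067 ≈ 9.4371e-11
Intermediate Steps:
l(t, T) = 9*T² (l(t, T) = (T + 2*T)² = (3*T)² = 9*T²)
1/((86*6 + 45705)*(18574 + l(1/(-58 + 133), 153)) + 243*184) = 1/((86*6 + 45705)*(18574 + 9*153²) + 243*184) = 1/((516 + 45705)*(18574 + 9*23409) + 44712) = 1/(46221*(18574 + 210681) + 44712) = 1/(46221*229255 + 44712) = 1/(10596395355 + 44712) = 1/10596440067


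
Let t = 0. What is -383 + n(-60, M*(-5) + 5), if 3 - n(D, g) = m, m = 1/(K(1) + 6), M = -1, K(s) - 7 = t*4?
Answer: -4941/13 ≈ -380.08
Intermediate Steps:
K(s) = 7 (K(s) = 7 + 0*4 = 7 + 0 = 7)
m = 1/13 (m = 1/(7 + 6) = 1/13 ≈ 0.076923)
n(D, g) = 38/13 (n(D, g) = 3 - 1*1/13 = 3 - 1/13 = 38/13)
-383 + n(-60, M*(-5) + 5) = -383 + 38/13 = -4941/13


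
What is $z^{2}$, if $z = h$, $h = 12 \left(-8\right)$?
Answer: $9216$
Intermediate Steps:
$h = -96$
$z = -96$
$z^{2} = \left(-96\right)^{2} = 9216$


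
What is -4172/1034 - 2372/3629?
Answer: -8796418/1876193 ≈ -4.6884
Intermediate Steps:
-4172/1034 - 2372/3629 = -4172*1/1034 - 2372*1/3629 = -2086/517 - 2372/3629 = -8796418/1876193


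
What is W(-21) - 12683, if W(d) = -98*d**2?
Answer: -55901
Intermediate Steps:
W(-21) - 12683 = -98*(-21)**2 - 12683 = -98*441 - 12683 = -43218 - 12683 = -55901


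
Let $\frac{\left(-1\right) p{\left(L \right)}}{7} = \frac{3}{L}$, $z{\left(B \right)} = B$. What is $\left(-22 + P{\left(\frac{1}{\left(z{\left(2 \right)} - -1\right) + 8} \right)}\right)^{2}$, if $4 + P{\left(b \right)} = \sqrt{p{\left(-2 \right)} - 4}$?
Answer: $\frac{\left(52 - \sqrt{26}\right)^{2}}{4} \approx 549.93$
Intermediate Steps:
$p{\left(L \right)} = - \frac{21}{L}$ ($p{\left(L \right)} = - 7 \frac{3}{L} = - \frac{21}{L}$)
$P{\left(b \right)} = -4 + \frac{\sqrt{26}}{2}$ ($P{\left(b \right)} = -4 + \sqrt{- \frac{21}{-2} - 4} = -4 + \sqrt{\left(-21\right) \left(- \frac{1}{2}\right) - 4} = -4 + \sqrt{\frac{21}{2} - 4} = -4 + \sqrt{\frac{13}{2}} = -4 + \frac{\sqrt{26}}{2}$)
$\left(-22 + P{\left(\frac{1}{\left(z{\left(2 \right)} - -1\right) + 8} \right)}\right)^{2} = \left(-22 - \left(4 - \frac{\sqrt{26}}{2}\right)\right)^{2} = \left(-26 + \frac{\sqrt{26}}{2}\right)^{2}$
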